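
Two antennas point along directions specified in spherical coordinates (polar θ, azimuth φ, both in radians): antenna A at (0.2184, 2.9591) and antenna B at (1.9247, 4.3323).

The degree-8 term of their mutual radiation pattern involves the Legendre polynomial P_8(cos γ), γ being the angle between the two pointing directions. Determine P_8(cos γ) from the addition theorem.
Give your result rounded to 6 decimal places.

Summing Y*_{l m}(θ₁,φ₁)·Y_{l m}(θ₂,φ₂) over m ∈ [−8, 8]; prefactor 4π/(2·8+1) = 0.739198:
  m=-8: Y*=(0.000000, -0.000002)  Y=(-0.307382, 0.031115)  product (-0.000000, 0.000001)
  m=-7: Y*=(-0.000013, 0.000043)  Y=(-0.211232, -0.404780)  product (0.000020, -0.000004)
  m=-6: Y*=(0.000237, -0.000460)  Y=(0.133940, -0.155913)  product (-0.000040, -0.000099)
  m=-5: Y*=(-0.002620, 0.003387)  Y=(-0.232061, -0.079395)  product (0.000877, -0.000578)
  m=-4: Y*=(0.019590, -0.017530)  Y=(-0.015649, -0.309994)  product (-0.005741, -0.005798)
  m=-3: Y*=(-0.101049, 0.061604)  Y=(-0.099866, 0.045865)  product (0.007266, -0.010787)
  m=-2: Y*=(0.344466, -0.131622)  Y=(-0.236206, -0.224582)  product (-0.110925, -0.046271)
  m=-1: Y*=(-0.668158, 0.123306)  Y=(-0.018230, 0.045631)  product (0.006554, -0.032736)
  m=+0: Y*=(0.357973, -0.000000)  Y=(-0.325650, 0.000000)  product (-0.116574, 0.000000)
  m=+1: Y*=(0.668158, 0.123306)  Y=(0.018230, 0.045631)  product (0.006554, 0.032736)
  m=+2: Y*=(0.344466, 0.131622)  Y=(-0.236206, 0.224582)  product (-0.110925, 0.046271)
  m=+3: Y*=(0.101049, 0.061604)  Y=(0.099866, 0.045865)  product (0.007266, 0.010787)
  m=+4: Y*=(0.019590, 0.017530)  Y=(-0.015649, 0.309994)  product (-0.005741, 0.005798)
  m=+5: Y*=(0.002620, 0.003387)  Y=(0.232061, -0.079395)  product (0.000877, 0.000578)
  m=+6: Y*=(0.000237, 0.000460)  Y=(0.133940, 0.155913)  product (-0.000040, 0.000099)
  m=+7: Y*=(0.000013, 0.000043)  Y=(0.211232, -0.404780)  product (0.000020, 0.000004)
  m=+8: Y*=(0.000000, 0.000002)  Y=(-0.307382, -0.031115)  product (-0.000000, -0.000001)
Σ over m = (-0.320551, -0.000000); ×(4π/17) → (-0.236951, -0.000000). Real part: -0.236951

-0.236951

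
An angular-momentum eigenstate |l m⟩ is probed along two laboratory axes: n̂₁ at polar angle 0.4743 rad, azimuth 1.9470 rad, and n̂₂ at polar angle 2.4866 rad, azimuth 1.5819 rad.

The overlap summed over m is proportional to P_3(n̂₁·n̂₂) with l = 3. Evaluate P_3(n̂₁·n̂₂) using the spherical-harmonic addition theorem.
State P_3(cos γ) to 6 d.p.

0.447205

Term-by-term m-sum for l=3 (normalisation 4π/7 = 1.795196):
  [-3]  conj(Y_{3,-3})(Ω₁) = (0.035924, -0.017008) ; Y_{3,-3}(Ω₂) = (0.003141, 0.094256) ; Δ = (0.001716, 0.003333)
  [-2]  conj(Y_{3,-2})(Ω₁) = (-0.138448, -0.129602) ; Y_{3,-2}(Ω₂) = (0.300672, -0.006678) ; Δ = (-0.042493, -0.038043)
  [-1]  conj(Y_{3,-1})(Ω₁) = (-0.160354, 0.405942) ; Y_{3,-1}(Ω₂) = (-0.004688, -0.422185) ; Δ = (0.172134, 0.065796)
  [+0]  conj(Y_{3,0})(Ω₁) = (0.317725, -0.000000) ; Y_{3,0}(Ω₂) = (-0.042812, 0.000000) ; Δ = (-0.013602, 0.000000)
  [+1]  conj(Y_{3,1})(Ω₁) = (0.160354, 0.405942) ; Y_{3,1}(Ω₂) = (0.004688, -0.422185) ; Δ = (0.172134, -0.065796)
  [+2]  conj(Y_{3,2})(Ω₁) = (-0.138448, 0.129602) ; Y_{3,2}(Ω₂) = (0.300672, 0.006678) ; Δ = (-0.042493, 0.038043)
  [+3]  conj(Y_{3,3})(Ω₁) = (-0.035924, -0.017008) ; Y_{3,3}(Ω₂) = (-0.003141, 0.094256) ; Δ = (0.001716, -0.003333)
Σ over m = (0.249112, 0.000000); ×(4π/7) → (0.447205, 0.000000). Real part: 0.447205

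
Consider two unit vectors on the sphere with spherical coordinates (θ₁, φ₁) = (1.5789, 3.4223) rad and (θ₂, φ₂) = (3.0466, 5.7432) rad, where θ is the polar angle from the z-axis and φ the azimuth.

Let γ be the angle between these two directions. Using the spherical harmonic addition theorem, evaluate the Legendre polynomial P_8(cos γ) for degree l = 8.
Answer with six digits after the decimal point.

Summing Y*_{l m}(θ₁,φ₁)·Y_{l m}(θ₂,φ₂) over m ∈ [−8, 8]; prefactor 4π/(2·8+1) = 0.739198:
  m=-8: Y*=(-0.321950, 0.402338)  Y=(-0.000000, -0.000000)  product (0.000000, 0.000000)
  m=-7: Y*=(-0.006415, 0.015423)  Y=(0.000000, 0.000000)  product (-0.000000, 0.000000)
  m=-6: Y*=(0.042562, -0.373554)  Y=(-0.000004, -0.000000)  product (-0.000000, 0.000001)
  m=-5: Y*=(-0.003289, -0.019483)  Y=(0.000067, -0.000032)  product (-0.000001, -0.000001)
  m=-4: Y*=(0.146256, 0.304352)  Y=(-0.000594, 0.000889)  product (-0.000358, -0.000051)
  m=-3: Y*=(0.014130, 0.015832)  Y=(0.000566, -0.011513)  product (0.000190, -0.000154)
  m=-2: Y*=(-0.272429, -0.171336)  Y=(0.041635, 0.077902)  product (0.002005, -0.028356)
  m=-1: Y*=(-0.020997, -0.006054)  Y=(-0.370557, -0.222116)  product (0.006436, 0.006907)
  m=+0: Y*=(0.317285, -0.000000)  Y=(0.981656, 0.000000)  product (0.311465, 0.000000)
  m=+1: Y*=(0.020997, -0.006054)  Y=(0.370557, -0.222116)  product (0.006436, -0.006907)
  m=+2: Y*=(-0.272429, 0.171336)  Y=(0.041635, -0.077902)  product (0.002005, 0.028356)
  m=+3: Y*=(-0.014130, 0.015832)  Y=(-0.000566, -0.011513)  product (0.000190, 0.000154)
  m=+4: Y*=(0.146256, -0.304352)  Y=(-0.000594, -0.000889)  product (-0.000358, 0.000051)
  m=+5: Y*=(0.003289, -0.019483)  Y=(-0.000067, -0.000032)  product (-0.000001, 0.000001)
  m=+6: Y*=(0.042562, 0.373554)  Y=(-0.000004, 0.000000)  product (-0.000000, -0.000001)
  m=+7: Y*=(0.006415, 0.015423)  Y=(-0.000000, 0.000000)  product (-0.000000, -0.000000)
  m=+8: Y*=(-0.321950, -0.402338)  Y=(-0.000000, 0.000000)  product (0.000000, -0.000000)
Accumulated sum (0.328010, 0.000000); after 4π/(2l+1) scaling, (0.242464, 0.000000) ⇒ P_8 = 0.242464

0.242464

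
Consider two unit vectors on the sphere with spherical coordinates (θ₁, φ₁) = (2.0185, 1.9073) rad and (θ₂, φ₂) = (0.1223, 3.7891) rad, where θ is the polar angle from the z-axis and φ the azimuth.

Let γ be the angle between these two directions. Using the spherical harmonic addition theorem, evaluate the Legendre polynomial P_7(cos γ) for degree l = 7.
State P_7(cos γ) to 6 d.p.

Addition theorem: P_7(cos γ) = (4π/15) Σ_m Y*_{lm}(Ω₁) Y_{lm}(Ω₂), m = −7…7:
  [-7]  conj(Y_{7,-7})(Ω₁) = 0.17114 + 0.17091j ; Y_{7,-7}(Ω₂) = 0.00000 - 0.00000j ; Δ = 0.00000 - 0.00000j
  [-6]  conj(Y_{7,-6})(Ω₁) = -0.18834 + 0.39166j ; Y_{7,-6}(Ω₂) = -0.00000 + 0.00000j ; Δ = -0.00000 - 0.00000j
  [-5]  conj(Y_{7,-5})(Ω₁) = -0.31172 - 0.03497j ; Y_{7,-5}(Ω₂) = 0.00012 - 0.00001j ; Δ = -0.00004 - 0.00000j
  [-4]  conj(Y_{7,-4})(Ω₁) = 0.02636 + 0.11530j ; Y_{7,-4}(Ω₂) = -0.00135 - 0.00083j ; Δ = 0.00006 - 0.00018j
  [-3]  conj(Y_{7,-3})(Ω₁) = -0.29819 + 0.18749j ; Y_{7,-3}(Ω₂) = 0.00560 + 0.01437j ; Δ = -0.00436 - 0.00323j
  [-2]  conj(Y_{7,-2})(Ω₁) = -0.02548 - 0.02031j ; Y_{7,-2}(Ω₂) = 0.02858 - 0.10099j ; Δ = -0.00278 + 0.00199j
  [-1]  conj(Y_{7,-1})(Ω₁) = -0.10910 + 0.31189j ; Y_{7,-1}(Ω₂) = -0.35889 + 0.27142j ; Δ = -0.04550 - 0.14155j
  [+0]  conj(Y_{7,0})(Ω₁) = -0.07440 + 0.00000j ; Y_{7,0}(Ω₂) = 0.87534 + 0.00000j ; Δ = -0.06513 + 0.00000j
  [+1]  conj(Y_{7,1})(Ω₁) = 0.10910 + 0.31189j ; Y_{7,1}(Ω₂) = 0.35889 + 0.27142j ; Δ = -0.04550 + 0.14155j
  [+2]  conj(Y_{7,2})(Ω₁) = -0.02548 + 0.02031j ; Y_{7,2}(Ω₂) = 0.02858 + 0.10099j ; Δ = -0.00278 - 0.00199j
  [+3]  conj(Y_{7,3})(Ω₁) = 0.29819 + 0.18749j ; Y_{7,3}(Ω₂) = -0.00560 + 0.01437j ; Δ = -0.00436 + 0.00323j
  [+4]  conj(Y_{7,4})(Ω₁) = 0.02636 - 0.11530j ; Y_{7,4}(Ω₂) = -0.00135 + 0.00083j ; Δ = 0.00006 + 0.00018j
  [+5]  conj(Y_{7,5})(Ω₁) = 0.31172 - 0.03497j ; Y_{7,5}(Ω₂) = -0.00012 - 0.00001j ; Δ = -0.00004 + 0.00000j
  [+6]  conj(Y_{7,6})(Ω₁) = -0.18834 - 0.39166j ; Y_{7,6}(Ω₂) = -0.00000 - 0.00000j ; Δ = -0.00000 + 0.00000j
  [+7]  conj(Y_{7,7})(Ω₁) = -0.17114 + 0.17091j ; Y_{7,7}(Ω₂) = -0.00000 - 0.00000j ; Δ = 0.00000 + 0.00000j
Accumulated sum -0.17036 + 0.00000j; after 4π/(2l+1) scaling, -0.14272 + 0.00000j ⇒ P_7 = -0.142722

-0.142722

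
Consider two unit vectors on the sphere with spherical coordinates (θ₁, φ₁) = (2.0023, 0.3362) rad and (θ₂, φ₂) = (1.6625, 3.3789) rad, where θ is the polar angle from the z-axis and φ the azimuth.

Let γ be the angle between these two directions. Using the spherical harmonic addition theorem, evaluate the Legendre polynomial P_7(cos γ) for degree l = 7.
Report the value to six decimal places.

0.407184

Expand P_7 via completeness: Σ_{m} conj(Y_{7,m}) at Ω₁ times Y_{7,m} at Ω₂ —
  m=-7: -0.179889+0.180897i × +0.043809+0.483536i = -0.095351-0.079058i  (running Σ = -0.095351-0.079058i)
  m=-6: +0.189750-0.396447i × -0.024462+0.165260i = +0.060875+0.041056i  (running Σ = -0.034476-0.038002i)
  m=-5: -0.031791+0.287304i × +0.120003-0.296772i = +0.081449+0.043912i  (running Σ = +0.046973+0.005910i)
  m=-4: +0.033991+0.147836i × +0.111243-0.155308i = +0.026741+0.011167i  (running Σ = +0.073714+0.017077i)
  m=-3: -0.184274-0.292492i × -0.203183+0.175322i = +0.088722+0.027122i  (running Σ = +0.162436+0.044199i)
  m=-2: -0.005661-0.004507i × -0.178028+0.091468i = +0.001420+0.000285i  (running Σ = +0.163856+0.044484i)
  m=-1: +0.315739+0.110340i × +0.241261-0.058353i = +0.082614+0.008197i  (running Σ = +0.246471+0.052680i)
  m=0: -0.034052-0.000000i × +0.202645+0.000000i = -0.006901-0.000000i  (running Σ = +0.239570+0.052680i)
  m=1: -0.315739+0.110340i × -0.241261-0.058353i = +0.082614-0.008197i  (running Σ = +0.322184+0.044484i)
  m=2: -0.005661+0.004507i × -0.178028-0.091468i = +0.001420-0.000285i  (running Σ = +0.323604+0.044199i)
  m=3: +0.184274-0.292492i × +0.203183+0.175322i = +0.088722-0.027122i  (running Σ = +0.412326+0.017077i)
  m=4: +0.033991-0.147836i × +0.111243+0.155308i = +0.026741-0.011167i  (running Σ = +0.439068+0.005910i)
  m=5: +0.031791+0.287304i × -0.120003-0.296772i = +0.081449-0.043912i  (running Σ = +0.520516-0.038002i)
  m=6: +0.189750+0.396447i × -0.024462-0.165260i = +0.060875-0.041056i  (running Σ = +0.581392-0.079058i)
  m=7: +0.179889+0.180897i × -0.043809+0.483536i = -0.095351+0.079058i  (running Σ = +0.486041+0.000000i)
Total Σ_m = +0.486041+0.000000i. Multiply by 0.837758: +0.407184+0.000000i. P_7(cos γ) = 0.407184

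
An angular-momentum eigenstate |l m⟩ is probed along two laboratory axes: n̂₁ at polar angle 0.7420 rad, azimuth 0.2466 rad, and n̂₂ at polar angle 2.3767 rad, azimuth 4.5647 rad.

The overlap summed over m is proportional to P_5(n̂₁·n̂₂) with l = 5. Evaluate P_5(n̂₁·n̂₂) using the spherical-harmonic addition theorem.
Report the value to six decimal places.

0.381724

Expand P_5 via completeness: Σ_{m} conj(Y_{5,m}) at Ω₁ times Y_{5,m} at Ω₂ —
  term(m=-5) = -0.00445 - 0.00188j   from Y*(Ω₁)=0.02168 + 0.06171j, Y(Ω₂)=-0.04974 + 0.05465j
  term(m=-4) = 0.00035 - 0.05493j   from Y*(Ω₁)=0.12447 + 0.18817j, Y(Ω₂)=-0.20220 - 0.13561j
  term(m=-3) = 0.16270 - 0.06648j   from Y*(Ω₁)=0.30673 + 0.27996j, Y(Ω₂)=0.18144 - 0.38236j
  term(m=-2) = 0.08340 + 0.08393j   from Y*(Ω₁)=0.31658 + 0.17017j, Y(Ω₂)=0.31494 + 0.09583j
  term(m=-1) = -0.00449 + 0.01078j   from Y*(Ω₁)=-0.08545 - 0.02151j, Y(Ω₂)=0.01951 - 0.13111j
  term(m=+0) = -0.14088 + 0.00000j   from Y*(Ω₁)=-0.38233 + 0.00000j, Y(Ω₂)=0.36847 + 0.00000j
  term(m=+1) = -0.00449 - 0.01078j   from Y*(Ω₁)=0.08545 - 0.02151j, Y(Ω₂)=-0.01951 - 0.13111j
  term(m=+2) = 0.08340 - 0.08393j   from Y*(Ω₁)=0.31658 - 0.17017j, Y(Ω₂)=0.31494 - 0.09583j
  term(m=+3) = 0.16270 + 0.06648j   from Y*(Ω₁)=-0.30673 + 0.27996j, Y(Ω₂)=-0.18144 - 0.38236j
  term(m=+4) = 0.00035 + 0.05493j   from Y*(Ω₁)=0.12447 - 0.18817j, Y(Ω₂)=-0.20220 + 0.13561j
  term(m=+5) = -0.00445 + 0.00188j   from Y*(Ω₁)=-0.02168 + 0.06171j, Y(Ω₂)=0.04974 + 0.05465j
Total Σ_m = 0.33414 - 0.00000j. Multiply by 1.142397: 0.38172 - 0.00000j. P_5(cos γ) = 0.381724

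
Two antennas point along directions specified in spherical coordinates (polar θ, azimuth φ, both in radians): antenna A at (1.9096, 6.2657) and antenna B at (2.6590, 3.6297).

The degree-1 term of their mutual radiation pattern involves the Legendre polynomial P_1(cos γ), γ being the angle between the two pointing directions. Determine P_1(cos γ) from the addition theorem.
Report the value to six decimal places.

-0.088533

Addition theorem: P_1(cos γ) = (4π/3) Σ_m Y*_{lm}(Ω₁) Y_{lm}(Ω₂), m = −1…1:
  m=-1: Y*=+0.325804-0.005697i  Y=-0.141612+0.075190i  product -0.045709+0.025304i
  m=+0: Y*=-0.162391-0.000000i  Y=-0.432802+0.000000i  product +0.070283+0.000000i
  m=+1: Y*=-0.325804-0.005697i  Y=+0.141612+0.075190i  product -0.045709-0.025304i
Total Σ_m = -0.021136+0.000000i. Multiply by 4.188790: -0.088533+0.000000i. P_1(cos γ) = -0.088533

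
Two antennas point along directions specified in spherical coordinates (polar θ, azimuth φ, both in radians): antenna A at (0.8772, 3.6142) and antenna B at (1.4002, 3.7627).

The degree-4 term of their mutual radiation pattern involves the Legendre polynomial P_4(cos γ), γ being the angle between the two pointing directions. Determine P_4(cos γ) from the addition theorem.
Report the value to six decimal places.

-0.014710

Summing Y*_{l m}(θ₁,φ₁)·Y_{l m}(θ₂,φ₂) over m ∈ [−4, 4]; prefactor 4π/(2·4+1) = 1.396263:
  m=-4: (-0.048615, 0.146882) × (-0.330460, -0.254973) = (0.053516, -0.036143)  (running Σ = (0.053516, -0.036143))
  m=-3: (-0.055440, -0.359580) × (0.058648, 0.194736) = (0.066772, -0.031885)  (running Σ = (0.120288, -0.068028))
  m=-2: (0.215549, 0.298392) × (-0.083688, 0.245462) = (-0.091283, 0.027937)  (running Σ = (0.029006, -0.040090))
  m=-1: (0.028785, 0.014716) × (0.180117, -0.128888) = (0.007081, -0.001059)  (running Σ = (0.036087, -0.041150))
  m=0: (-0.361233, -0.000000) × (0.228964, 0.000000) = (-0.082709, -0.000000)  (running Σ = (-0.046622, -0.041150))
  m=1: (-0.028785, 0.014716) × (-0.180117, -0.128888) = (0.007081, 0.001059)  (running Σ = (-0.039541, -0.040090))
  m=2: (0.215549, -0.298392) × (-0.083688, -0.245462) = (-0.091283, -0.027937)  (running Σ = (-0.130824, -0.068028))
  m=3: (0.055440, -0.359580) × (-0.058648, 0.194736) = (0.066772, 0.031885)  (running Σ = (-0.064052, -0.036143))
  m=4: (-0.048615, -0.146882) × (-0.330460, 0.254973) = (0.053516, 0.036143)  (running Σ = (-0.010535, -0.000000))
Total Σ_m = (-0.010535, -0.000000). Multiply by 1.396263: (-0.014710, -0.000000). P_4(cos γ) = -0.014710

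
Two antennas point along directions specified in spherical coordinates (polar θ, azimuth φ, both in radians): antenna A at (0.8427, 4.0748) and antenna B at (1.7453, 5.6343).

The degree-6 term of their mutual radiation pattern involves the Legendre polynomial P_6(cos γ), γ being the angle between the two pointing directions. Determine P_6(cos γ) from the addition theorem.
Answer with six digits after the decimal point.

-0.239622

Expand P_6 via completeness: Σ_{m} conj(Y_{6,m}) at Ω₁ times Y_{6,m} at Ω₂ —
  m=-6: +0.064767-0.052798i × -0.321940-0.300953i = -0.036741-0.002494i  (running Σ = -0.036741-0.002494i)
  m=-5: +0.011957+0.257777i × +0.267719+0.027628i = -0.003921+0.069342i  (running Σ = -0.040661+0.066848i)
  m=-4: -0.355981-0.238987i × +0.191699-0.116493i = -0.096081-0.004344i  (running Σ = -0.136743+0.062504i)
  m=-3: +0.317781-0.113116i × -0.105805+0.268119i = -0.003294+0.097171i  (running Σ = -0.140037+0.159675i)
  m=-2: +0.026422-0.086758i × +0.041514+0.148256i = +0.013959+0.000315i  (running Σ = -0.126078+0.159991i)
  m=-1: +0.220924+0.298222i × -0.231550-0.175618i = +0.001218-0.107852i  (running Σ = -0.124860+0.052139i)
  m=0: -0.013602-0.000000i × -0.134437+0.000000i = +0.001829+0.000000i  (running Σ = -0.123031+0.052139i)
  m=1: -0.220924+0.298222i × +0.231550-0.175618i = +0.001218+0.107852i  (running Σ = -0.121813+0.159991i)
  m=2: +0.026422+0.086758i × +0.041514-0.148256i = +0.013959-0.000315i  (running Σ = -0.107853+0.159675i)
  m=3: -0.317781-0.113116i × +0.105805+0.268119i = -0.003294-0.097171i  (running Σ = -0.111148+0.062504i)
  m=4: -0.355981+0.238987i × +0.191699+0.116493i = -0.096081+0.004344i  (running Σ = -0.207229+0.066848i)
  m=5: -0.011957+0.257777i × -0.267719+0.027628i = -0.003921-0.069342i  (running Σ = -0.211150-0.002494i)
  m=6: +0.064767+0.052798i × -0.321940+0.300953i = -0.036741+0.002494i  (running Σ = -0.247891+0.000000i)
Σ over m = -0.247891+0.000000i; ×(4π/13) → -0.239622+0.000000i. Real part: -0.239622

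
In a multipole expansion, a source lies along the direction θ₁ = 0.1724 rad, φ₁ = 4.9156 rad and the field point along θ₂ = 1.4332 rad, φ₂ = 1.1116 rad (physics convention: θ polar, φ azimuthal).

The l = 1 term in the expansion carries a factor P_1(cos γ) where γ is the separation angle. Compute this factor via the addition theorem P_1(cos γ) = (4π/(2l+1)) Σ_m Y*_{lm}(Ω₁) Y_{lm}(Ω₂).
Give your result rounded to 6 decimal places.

Term-by-term m-sum for l=1 (normalisation 4π/3 = 4.188790):
  m=-1: Y*=(0.011961, -0.058049)  Y=(0.151685, -0.306777)  product (-0.015994, -0.012475)
  m=+0: Y*=(0.481359, -0.000000)  Y=(0.067018, 0.000000)  product (0.032260, 0.000000)
  m=+1: Y*=(-0.011961, -0.058049)  Y=(-0.151685, -0.306777)  product (-0.015994, 0.012475)
Total Σ_m = (0.000272, 0.000000). Multiply by 4.188790: (0.001140, 0.000000). P_1(cos γ) = 0.001140

0.001140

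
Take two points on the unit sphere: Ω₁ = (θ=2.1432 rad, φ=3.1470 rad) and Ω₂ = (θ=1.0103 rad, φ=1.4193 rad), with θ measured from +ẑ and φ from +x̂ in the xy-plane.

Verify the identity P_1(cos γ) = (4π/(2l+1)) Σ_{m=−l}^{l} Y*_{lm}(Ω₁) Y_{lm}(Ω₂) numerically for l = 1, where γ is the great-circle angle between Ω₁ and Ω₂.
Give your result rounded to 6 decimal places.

-0.399202

Expand P_1 via completeness: Σ_{m} conj(Y_{1,m}) at Ω₁ times Y_{1,m} at Ω₂ —
  m=-1: -0.29042 - 0.00157j × 0.04416 - 0.28928j = -0.01328 + 0.08394j  (running Σ = -0.01328 + 0.08394j)
  m=0: -0.26465 + 0.00000j × 0.25974 + 0.00000j = -0.06874 + 0.00000j  (running Σ = -0.08202 + 0.08394j)
  m=1: 0.29042 - 0.00157j × -0.04416 - 0.28928j = -0.01328 - 0.08394j  (running Σ = -0.09530 + 0.00000j)
Accumulated sum -0.09530 + 0.00000j; after 4π/(2l+1) scaling, -0.39920 + 0.00000j ⇒ P_1 = -0.399202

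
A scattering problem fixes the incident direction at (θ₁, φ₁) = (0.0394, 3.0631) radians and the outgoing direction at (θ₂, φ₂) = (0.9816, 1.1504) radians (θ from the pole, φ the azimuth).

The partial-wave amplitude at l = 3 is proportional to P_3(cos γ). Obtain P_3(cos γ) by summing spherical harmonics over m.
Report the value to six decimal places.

Summing Y*_{l m}(θ₁,φ₁)·Y_{l m}(θ₂,φ₂) over m ∈ [−3, 3]; prefactor 4π/(2·3+1) = 1.795196:
  term(m=-3) = 0.00001 - 0.00000j   from Y*(Ω₁)=-0.00002 + 0.00001j, Y(Ω₂)=-0.22836 + 0.07305j
  term(m=-2) = -0.00048 - 0.00039j   from Y*(Ω₁)=0.00156 - 0.00025j, Y(Ω₂)=-0.26178 - 0.29251j
  term(m=-1) = -0.00249 + 0.00700j   from Y*(Ω₁)=-0.05066 + 0.00399j, Y(Ω₂)=0.05965 - 0.13343j
  term(m=+0) = -0.22430 + 0.00000j   from Y*(Ω₁)=0.74288 + 0.00000j, Y(Ω₂)=-0.30194 + 0.00000j
  term(m=+1) = -0.00249 - 0.00700j   from Y*(Ω₁)=0.05066 + 0.00399j, Y(Ω₂)=-0.05965 - 0.13343j
  term(m=+2) = -0.00048 + 0.00039j   from Y*(Ω₁)=0.00156 + 0.00025j, Y(Ω₂)=-0.26178 + 0.29251j
  term(m=+3) = 0.00001 + 0.00000j   from Y*(Ω₁)=0.00002 + 0.00001j, Y(Ω₂)=0.22836 + 0.07305j
Total Σ_m = -0.23024 - 0.00000j. Multiply by 1.795196: -0.41332 - 0.00000j. P_3(cos γ) = -0.413324

-0.413324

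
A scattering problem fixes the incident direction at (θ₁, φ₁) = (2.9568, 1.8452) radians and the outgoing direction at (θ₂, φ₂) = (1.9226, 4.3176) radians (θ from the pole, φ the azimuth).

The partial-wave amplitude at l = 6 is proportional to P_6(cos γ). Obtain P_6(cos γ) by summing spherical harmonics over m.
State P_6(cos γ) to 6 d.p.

Term-by-term m-sum for l=6 (normalisation 4π/13 = 0.966644):
  m=-6: +0.000001-0.000019i × +0.236697-0.230834i = -0.000004-0.000005i  (running Σ = -0.000004-0.000005i)
  m=-5: +0.000338-0.000068i × +0.386707+0.164934i = +0.000142+0.000029i  (running Σ = +0.000138+0.000025i)
  m=-4: +0.001784+0.003485i × -0.000709+0.084833i = -0.000297+0.000149i  (running Σ = -0.000159+0.000174i)
  m=-3: -0.022221+0.020601i × +0.291341-0.118543i = -0.004032+0.008636i  (running Σ = -0.004191+0.008810i)
  m=-2: -0.135249-0.082700i × +0.135831+0.136971i = -0.007043-0.029758i  (running Σ = -0.011234-0.020949i)
  m=-1: +0.137554-0.488639i × +0.097542-0.234101i = -0.100974-0.079864i  (running Σ = -0.112208-0.100813i)
  m=0: +0.683372-0.000000i × +0.216982+0.000000i = +0.148279+0.000000i  (running Σ = +0.036071-0.100813i)
  m=1: -0.137554-0.488639i × -0.097542-0.234101i = -0.100974+0.079864i  (running Σ = -0.064903-0.020949i)
  m=2: -0.135249+0.082700i × +0.135831-0.136971i = -0.007043+0.029758i  (running Σ = -0.071946+0.008810i)
  m=3: +0.022221+0.020601i × -0.291341-0.118543i = -0.004032-0.008636i  (running Σ = -0.075978+0.000174i)
  m=4: +0.001784-0.003485i × -0.000709-0.084833i = -0.000297-0.000149i  (running Σ = -0.076275+0.000025i)
  m=5: -0.000338-0.000068i × -0.386707+0.164934i = +0.000142-0.000029i  (running Σ = -0.076133-0.000005i)
  m=6: +0.000001+0.000019i × +0.236697+0.230834i = -0.000004+0.000005i  (running Σ = -0.076137+0.000000i)
Accumulated sum -0.076137+0.000000i; after 4π/(2l+1) scaling, -0.073597+0.000000i ⇒ P_6 = -0.073597

-0.073597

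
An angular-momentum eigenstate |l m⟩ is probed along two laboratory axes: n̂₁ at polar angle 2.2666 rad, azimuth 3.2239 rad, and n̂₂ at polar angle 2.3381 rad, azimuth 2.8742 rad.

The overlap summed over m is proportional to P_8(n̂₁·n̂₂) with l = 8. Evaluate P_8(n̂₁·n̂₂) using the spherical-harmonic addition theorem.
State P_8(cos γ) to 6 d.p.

Expand P_8 via completeness: Σ_{m} conj(Y_{8,m}) at Ω₁ times Y_{8,m} at Ω₂ —
  m=-8: Y*=0.04910 + 0.03799j  Y=-0.01999 + 0.03130j  product -0.00217 + 0.00078j
  m=-7: Y*=0.17391 + 0.11299j  Y=-0.04247 + 0.13682j  product -0.02284 + 0.01900j
  m=-6: Y*=0.34989 + 0.18836j  Y=-0.01094 + 0.32586j  product -0.06521 + 0.11196j
  m=-5: Y*=0.40254 + 0.17569j  Y=0.10686 + 0.44863j  product -0.03581 + 0.19936j
  m=-4: Y*=0.14340 + 0.04899j  Y=0.15558 + 0.28395j  product 0.00840 + 0.04834j
  m=-3: Y*=-0.26974 - 0.06799j  Y=-0.07426 - 0.07679j  product 0.01481 + 0.02576j
  m=-2: Y*=-0.31179 - 0.05179j  Y=-0.33108 - 0.19612j  product 0.09307 + 0.07829j
  m=-1: Y*=0.14343 + 0.01183j  Y=-0.07109 - 0.01947j  product -0.00997 - 0.00363j
  m=+0: Y*=0.33997 + 0.00000j  Y=0.36266 + 0.00000j  product 0.12329 + 0.00000j
  m=+1: Y*=-0.14343 + 0.01183j  Y=0.07109 - 0.01947j  product -0.00997 + 0.00363j
  m=+2: Y*=-0.31179 + 0.05179j  Y=-0.33108 + 0.19612j  product 0.09307 - 0.07829j
  m=+3: Y*=0.26974 - 0.06799j  Y=0.07426 - 0.07679j  product 0.01481 - 0.02576j
  m=+4: Y*=0.14340 - 0.04899j  Y=0.15558 - 0.28395j  product 0.00840 - 0.04834j
  m=+5: Y*=-0.40254 + 0.17569j  Y=-0.10686 + 0.44863j  product -0.03581 - 0.19936j
  m=+6: Y*=0.34989 - 0.18836j  Y=-0.01094 - 0.32586j  product -0.06521 - 0.11196j
  m=+7: Y*=-0.17391 + 0.11299j  Y=0.04247 + 0.13682j  product -0.02284 - 0.01900j
  m=+8: Y*=0.04910 - 0.03799j  Y=-0.01999 - 0.03130j  product -0.00217 - 0.00078j
Σ over m = 0.08386 + 0.00000j; ×(4π/17) → 0.06199 + 0.00000j. Real part: 0.061986

0.061986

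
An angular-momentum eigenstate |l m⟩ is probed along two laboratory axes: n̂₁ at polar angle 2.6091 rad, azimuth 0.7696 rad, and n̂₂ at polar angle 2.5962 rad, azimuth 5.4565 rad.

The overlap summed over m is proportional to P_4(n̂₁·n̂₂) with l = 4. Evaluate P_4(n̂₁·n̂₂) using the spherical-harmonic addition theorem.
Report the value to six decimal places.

-0.381162

Addition theorem: P_4(cos γ) = (4π/9) Σ_m Y*_{lm}(Ω₁) Y_{lm}(Ω₂), m = −4…4:
  [-4]  conj(Y_{4,-4})(Ω₁) = (-0.029339, 0.001856) ; Y_{4,-4}(Ω₂) = (-0.031611, -0.005269) ; Δ = (0.000937, 0.000096)
  [-3]  conj(Y_{4,-3})(Ω₁) = (0.094938, -0.104392) ; Y_{4,-3}(Ω₂) = (0.117871, -0.091771) ; Δ = (0.001610, -0.021017)
  [-2]  conj(Y_{4,-2})(Ω₁) = (0.011429, 0.361584) ; Y_{4,-2}(Ω₂) = (-0.030563, 0.369292) ; Δ = (-0.133879, -0.006831)
  [-1]  conj(Y_{4,-1})(Ω₁) = (-0.326321, -0.316170) ; Y_{4,-1}(Ω₂) = (-0.300741, -0.326659) ; Δ = (-0.005142, 0.201681)
  [+0]  conj(Y_{4,0})(Ω₁) = (0.001631, -0.000000) ; Y_{4,0}(Ω₂) = (-0.024288, 0.000000) ; Δ = (-0.000040, 0.000000)
  [+1]  conj(Y_{4,1})(Ω₁) = (0.326321, -0.316170) ; Y_{4,1}(Ω₂) = (0.300741, -0.326659) ; Δ = (-0.005142, -0.201681)
  [+2]  conj(Y_{4,2})(Ω₁) = (0.011429, -0.361584) ; Y_{4,2}(Ω₂) = (-0.030563, -0.369292) ; Δ = (-0.133879, 0.006831)
  [+3]  conj(Y_{4,3})(Ω₁) = (-0.094938, -0.104392) ; Y_{4,3}(Ω₂) = (-0.117871, -0.091771) ; Δ = (0.001610, 0.021017)
  [+4]  conj(Y_{4,4})(Ω₁) = (-0.029339, -0.001856) ; Y_{4,4}(Ω₂) = (-0.031611, 0.005269) ; Δ = (0.000937, -0.000096)
Σ over m = (-0.272987, -0.000000); ×(4π/9) → (-0.381162, -0.000000). Real part: -0.381162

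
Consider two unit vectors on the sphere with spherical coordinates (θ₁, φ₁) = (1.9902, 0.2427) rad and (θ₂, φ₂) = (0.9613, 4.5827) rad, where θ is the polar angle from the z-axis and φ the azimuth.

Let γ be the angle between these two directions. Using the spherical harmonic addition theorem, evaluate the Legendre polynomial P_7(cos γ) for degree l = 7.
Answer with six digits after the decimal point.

Summing Y*_{l m}(θ₁,φ₁)·Y_{l m}(θ₂,φ₂) over m ∈ [−7, 7]; prefactor 4π/(2·7+1) = 0.837758:
  [-7]  conj(Y_{7,-7})(Ω₁) = (-0.033867, 0.262925) ; Y_{7,-7}(Ω₂) = (0.098194, -0.076677) ; Δ = (0.016835, 0.028414)
  [-6]  conj(Y_{7,-6})(Ω₁) = (-0.050569, -0.439346) ; Y_{7,-6}(Ω₂) = (-0.231797, -0.228453) ; Δ = (-0.088648, 0.113392)
  [-5]  conj(Y_{7,-5})(Ω₁) = (0.094260, 0.252491) ; Y_{7,-5}(Ω₂) = (-0.267744, 0.353340) ; Δ = (-0.114453, -0.034297)
  [-4]  conj(Y_{7,-4})(Ω₁) = (0.099131, 0.144900) ; Y_{7,-4}(Ω₂) = (0.207795, 0.118633) ; Δ = (0.003409, 0.041870)
  [-3]  conj(Y_{7,-3})(Ω₁) = (-0.252437, -0.225048) ; Y_{7,-3}(Ω₂) = (-0.075685, 0.184614) ; Δ = (0.060653, -0.029571)
  [-2]  conj(Y_{7,-2})(Ω₁) = (-0.032505, -0.017146) ; Y_{7,-2}(Ω₂) = (0.331200, 0.087886) ; Δ = (-0.009259, -0.008535)
  [-1]  conj(Y_{7,-1})(Ω₁) = (0.324542, 0.080350) ; Y_{7,-1}(Ω₂) = (-0.007988, 0.061251) ; Δ = (-0.007514, 0.019237)
  [+0]  conj(Y_{7,0})(Ω₁) = (-0.003753, -0.000000) ; Y_{7,0}(Ω₂) = (0.348014, 0.000000) ; Δ = (-0.001306, -0.000000)
  [+1]  conj(Y_{7,1})(Ω₁) = (-0.324542, 0.080350) ; Y_{7,1}(Ω₂) = (0.007988, 0.061251) ; Δ = (-0.007514, -0.019237)
  [+2]  conj(Y_{7,2})(Ω₁) = (-0.032505, 0.017146) ; Y_{7,2}(Ω₂) = (0.331200, -0.087886) ; Δ = (-0.009259, 0.008535)
  [+3]  conj(Y_{7,3})(Ω₁) = (0.252437, -0.225048) ; Y_{7,3}(Ω₂) = (0.075685, 0.184614) ; Δ = (0.060653, 0.029571)
  [+4]  conj(Y_{7,4})(Ω₁) = (0.099131, -0.144900) ; Y_{7,4}(Ω₂) = (0.207795, -0.118633) ; Δ = (0.003409, -0.041870)
  [+5]  conj(Y_{7,5})(Ω₁) = (-0.094260, 0.252491) ; Y_{7,5}(Ω₂) = (0.267744, 0.353340) ; Δ = (-0.114453, 0.034297)
  [+6]  conj(Y_{7,6})(Ω₁) = (-0.050569, 0.439346) ; Y_{7,6}(Ω₂) = (-0.231797, 0.228453) ; Δ = (-0.088648, -0.113392)
  [+7]  conj(Y_{7,7})(Ω₁) = (0.033867, 0.262925) ; Y_{7,7}(Ω₂) = (-0.098194, -0.076677) ; Δ = (0.016835, -0.028414)
Σ over m = (-0.279261, -0.000000); ×(4π/15) → (-0.233953, -0.000000). Real part: -0.233953

-0.233953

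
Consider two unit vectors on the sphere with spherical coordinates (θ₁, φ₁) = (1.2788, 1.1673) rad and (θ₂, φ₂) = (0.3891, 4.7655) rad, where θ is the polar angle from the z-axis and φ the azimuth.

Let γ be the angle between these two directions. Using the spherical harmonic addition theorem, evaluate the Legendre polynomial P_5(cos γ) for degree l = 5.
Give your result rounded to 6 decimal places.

Summing Y*_{l m}(θ₁,φ₁)·Y_{l m}(θ₂,φ₂) over m ∈ [−5, 5]; prefactor 4π/(2·5+1) = 1.142397:
  m=-5: 0.33719 - 0.16150j × 0.00096 + 0.00352j = 0.00089 + 0.00103j  (running Σ = 0.00089 + 0.00103j)
  m=-4: -0.01534 - 0.35505j × 0.02749 - 0.00593j = -0.00253 - 0.00967j  (running Σ = -0.00164 - 0.00864j)
  m=-3: 0.07228 + 0.02723j × -0.02009 - 0.12502j = 0.00195 - 0.00958j  (running Σ = 0.00032 - 0.01822j)
  m=-2: 0.23254 - 0.24281j × -0.35191 + 0.03752j = -0.07272 + 0.09417j  (running Σ = -0.07241 + 0.07595j)
  m=-1: -0.00192 - 0.00449j × 0.02841 + 0.53451j = 0.00235 - 0.00115j  (running Σ = -0.07006 + 0.07480j)
  m=0: 0.32427 + 0.00000j × 0.13480 + 0.00000j = 0.04371 + 0.00000j  (running Σ = -0.02635 + 0.07480j)
  m=1: 0.00192 - 0.00449j × -0.02841 + 0.53451j = 0.00235 + 0.00115j  (running Σ = -0.02400 + 0.07595j)
  m=2: 0.23254 + 0.24281j × -0.35191 - 0.03752j = -0.07272 - 0.09417j  (running Σ = -0.09673 - 0.01822j)
  m=3: -0.07228 + 0.02723j × 0.02009 - 0.12502j = 0.00195 + 0.00958j  (running Σ = -0.09477 - 0.00864j)
  m=4: -0.01534 + 0.35505j × 0.02749 + 0.00593j = -0.00253 + 0.00967j  (running Σ = -0.09730 + 0.00103j)
  m=5: -0.33719 - 0.16150j × -0.00096 + 0.00352j = 0.00089 - 0.00103j  (running Σ = -0.09641 + 0.00000j)
Total Σ_m = -0.09641 + 0.00000j. Multiply by 1.142397: -0.11014 + 0.00000j. P_5(cos γ) = -0.110140

-0.110140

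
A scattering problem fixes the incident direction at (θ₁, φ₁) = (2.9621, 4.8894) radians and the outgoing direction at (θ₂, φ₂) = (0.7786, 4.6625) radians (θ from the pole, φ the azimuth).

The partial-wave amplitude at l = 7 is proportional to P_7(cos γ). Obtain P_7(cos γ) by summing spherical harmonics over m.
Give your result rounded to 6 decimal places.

Addition theorem: P_7(cos γ) = (4π/15) Σ_m Y*_{lm}(Ω₁) Y_{lm}(Ω₂), m = −7…7:
  m=-7: -0.00000 + 0.00000j × 0.01442 - 0.03959j = -0.00000 + 0.00000j  (running Σ = -0.00000 + 0.00000j)
  m=-6: 0.00003 + 0.00005j × -0.15269 - 0.04712j = -0.00000 - 0.00001j  (running Σ = -0.00000 - 0.00001j)
  m=-5: 0.00060 - 0.00049j × -0.08648 + 0.33945j = 0.00011 + 0.00024j  (running Σ = 0.00011 + 0.00024j)
  m=-4: -0.00534 - 0.00457j × 0.44696 + 0.09040j = -0.00197 - 0.00253j  (running Σ = -0.00186 - 0.00229j)
  m=-3: -0.02332 + 0.03970j × 0.03588 - 0.23796j = 0.00861 + 0.00697j  (running Σ = 0.00675 + 0.00468j)
  m=-2: 0.19577 + 0.07235j × 0.21969 + 0.02199j = 0.04142 + 0.02020j  (running Σ = 0.04816 + 0.02488j)
  m=-1: 0.10245 - 0.57273j × 0.01762 - 0.35295j = -0.20034 - 0.04625j  (running Σ = -0.15218 - 0.02137j)
  m=0: -0.65205 + 0.00000j × 0.12106 + 0.00000j = -0.07894 + 0.00000j  (running Σ = -0.23112 - 0.02137j)
  m=1: -0.10245 - 0.57273j × -0.01762 - 0.35295j = -0.20034 + 0.04625j  (running Σ = -0.43146 + 0.02488j)
  m=2: 0.19577 - 0.07235j × 0.21969 - 0.02199j = 0.04142 - 0.02020j  (running Σ = -0.39004 + 0.00468j)
  m=3: 0.02332 + 0.03970j × -0.03588 - 0.23796j = 0.00861 - 0.00697j  (running Σ = -0.38143 - 0.00229j)
  m=4: -0.00534 + 0.00457j × 0.44696 - 0.09040j = -0.00197 + 0.00253j  (running Σ = -0.38340 + 0.00024j)
  m=5: -0.00060 - 0.00049j × 0.08648 + 0.33945j = 0.00011 - 0.00024j  (running Σ = -0.38329 - 0.00001j)
  m=6: 0.00003 - 0.00005j × -0.15269 + 0.04712j = -0.00000 + 0.00001j  (running Σ = -0.38329 + 0.00000j)
  m=7: 0.00000 + 0.00000j × -0.01442 - 0.03959j = -0.00000 - 0.00000j  (running Σ = -0.38329 - 0.00000j)
Accumulated sum -0.38329 - 0.00000j; after 4π/(2l+1) scaling, -0.32111 - 0.00000j ⇒ P_7 = -0.321106

-0.321106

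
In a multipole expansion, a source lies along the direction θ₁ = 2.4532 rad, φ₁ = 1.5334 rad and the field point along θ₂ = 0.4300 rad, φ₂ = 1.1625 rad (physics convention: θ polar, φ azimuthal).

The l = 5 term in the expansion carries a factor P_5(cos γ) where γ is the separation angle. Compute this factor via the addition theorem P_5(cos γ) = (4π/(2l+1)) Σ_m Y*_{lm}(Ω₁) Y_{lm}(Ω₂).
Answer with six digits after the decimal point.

-0.182220

Summing Y*_{l m}(θ₁,φ₁)·Y_{l m}(θ₂,φ₂) over m ∈ [−5, 5]; prefactor 4π/(2·5+1) = 1.142397:
  [-5]  conj(Y_{5,-5})(Ω₁) = +0.008929+0.047194i ; Y_{5,-5}(Ω₂) = +0.005208+0.002650i ; Δ = -0.000079+0.000269i
  [-4]  conj(Y_{5,-4})(Ω₁) = -0.182574+0.027516i ; Y_{5,-4}(Ω₂) = -0.002512+0.040211i ; Δ = -0.000648-0.007411i
  [-3]  conj(Y_{5,-3})(Ω₁) = -0.043373-0.384979i ; Y_{5,-3}(Ω₂) = -0.151742+0.054688i ; Δ = +0.027635+0.056046i
  [-2]  conj(Y_{5,-2})(Ω₁) = +0.415720-0.031151i ; Y_{5,-2}(Ω₂) = -0.271041-0.288501i ; Δ = -0.121664-0.111492i
  [-1]  conj(Y_{5,-1})(Ω₁) = +0.000912+0.024386i ; Y_{5,-1}(Ω₂) = +0.199767-0.461774i ; Δ = +0.011443+0.004450i
  [+0]  conj(Y_{5,0})(Ω₁) = +0.391917-0.000000i ; Y_{5,0}(Ω₂) = +0.018161+0.000000i ; Δ = +0.007118+0.000000i
  [+1]  conj(Y_{5,1})(Ω₁) = -0.000912+0.024386i ; Y_{5,1}(Ω₂) = -0.199767-0.461774i ; Δ = +0.011443-0.004450i
  [+2]  conj(Y_{5,2})(Ω₁) = +0.415720+0.031151i ; Y_{5,2}(Ω₂) = -0.271041+0.288501i ; Δ = -0.121664+0.111492i
  [+3]  conj(Y_{5,3})(Ω₁) = +0.043373-0.384979i ; Y_{5,3}(Ω₂) = +0.151742+0.054688i ; Δ = +0.027635-0.056046i
  [+4]  conj(Y_{5,4})(Ω₁) = -0.182574-0.027516i ; Y_{5,4}(Ω₂) = -0.002512-0.040211i ; Δ = -0.000648+0.007411i
  [+5]  conj(Y_{5,5})(Ω₁) = -0.008929+0.047194i ; Y_{5,5}(Ω₂) = -0.005208+0.002650i ; Δ = -0.000079-0.000269i
Accumulated sum -0.159507-0.000000i; after 4π/(2l+1) scaling, -0.182220-0.000000i ⇒ P_5 = -0.182220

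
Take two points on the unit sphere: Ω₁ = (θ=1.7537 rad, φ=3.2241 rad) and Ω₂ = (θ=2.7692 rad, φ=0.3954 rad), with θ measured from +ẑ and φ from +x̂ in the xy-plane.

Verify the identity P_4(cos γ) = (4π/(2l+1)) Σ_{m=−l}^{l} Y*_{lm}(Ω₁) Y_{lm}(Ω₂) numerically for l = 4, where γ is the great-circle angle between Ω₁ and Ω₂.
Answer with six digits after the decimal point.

Term-by-term m-sum for l=4 (normalisation 4π/9 = 1.396263):
  m=-4: Y*=(0.391409, 0.134080)  Y=(-0.000084, -0.007755)  product (0.001007, -0.003047)
  m=-3: Y*=(0.209861, 0.053033)  Y=(-0.021069, 0.052055)  product (-0.007182, 0.009807)
  m=-2: Y*=(-0.245175, -0.040829)  Y=(0.158008, -0.159724)  product (-0.045261, 0.032709)
  m=-1: Y*=(-0.233446, -0.019305)  Y=(-0.454733, 0.189797)  product (0.109820, -0.035529)
  m=+0: Y*=(0.216420, -0.000000)  Y=(0.351002, 0.000000)  product (0.075964, 0.000000)
  m=+1: Y*=(0.233446, -0.019305)  Y=(0.454733, 0.189797)  product (0.109820, 0.035529)
  m=+2: Y*=(-0.245175, 0.040829)  Y=(0.158008, 0.159724)  product (-0.045261, -0.032709)
  m=+3: Y*=(-0.209861, 0.053033)  Y=(0.021069, 0.052055)  product (-0.007182, -0.009807)
  m=+4: Y*=(0.391409, -0.134080)  Y=(-0.000084, 0.007755)  product (0.001007, 0.003047)
Accumulated sum (0.192731, 0.000000); after 4π/(2l+1) scaling, (0.269104, 0.000000) ⇒ P_4 = 0.269104

0.269104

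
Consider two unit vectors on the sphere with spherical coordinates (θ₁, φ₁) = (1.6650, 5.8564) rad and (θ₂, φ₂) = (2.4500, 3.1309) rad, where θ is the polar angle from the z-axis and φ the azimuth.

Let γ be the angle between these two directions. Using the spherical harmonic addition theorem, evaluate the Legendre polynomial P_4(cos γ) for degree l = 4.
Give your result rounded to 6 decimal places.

-0.301847

Expand P_4 via completeness: Σ_{m} conj(Y_{4,m}) at Ω₁ times Y_{4,m} at Ω₂ —
  [-4]  conj(Y_{4,-4})(Ω₁) = (-0.059091, -0.430702) ; Y_{4,-4}(Ω₂) = (0.073146, 0.003130) ; Δ = (-0.002974, -0.031689)
  [-3]  conj(Y_{4,-3})(Ω₁) = (-0.033271, 0.111313) ; Y_{4,-3}(Ω₂) = (0.249959, 0.008021) ; Δ = (-0.009209, 0.027557)
  [-2]  conj(Y_{4,-2})(Ω₁) = (-0.204437, 0.234400) ; Y_{4,-2}(Ω₂) = (0.428888, 0.009173) ; Δ = (-0.089831, 0.098656)
  [-1]  conj(Y_{4,-1})(Ω₁) = (0.118490, -0.053882) ; Y_{4,-1}(Ω₂) = (0.267886, 0.002865) ; Δ = (0.031896, -0.014095)
  [+0]  conj(Y_{4,0})(Ω₁) = (0.289566, -0.000000) ; Y_{4,0}(Ω₂) = (-0.262278, 0.000000) ; Δ = (-0.075947, 0.000000)
  [+1]  conj(Y_{4,1})(Ω₁) = (-0.118490, -0.053882) ; Y_{4,1}(Ω₂) = (-0.267886, 0.002865) ; Δ = (0.031896, 0.014095)
  [+2]  conj(Y_{4,2})(Ω₁) = (-0.204437, -0.234400) ; Y_{4,2}(Ω₂) = (0.428888, -0.009173) ; Δ = (-0.089831, -0.098656)
  [+3]  conj(Y_{4,3})(Ω₁) = (0.033271, 0.111313) ; Y_{4,3}(Ω₂) = (-0.249959, 0.008021) ; Δ = (-0.009209, -0.027557)
  [+4]  conj(Y_{4,4})(Ω₁) = (-0.059091, 0.430702) ; Y_{4,4}(Ω₂) = (0.073146, -0.003130) ; Δ = (-0.002974, 0.031689)
Σ over m = (-0.216182, 0.000000); ×(4π/9) → (-0.301847, 0.000000). Real part: -0.301847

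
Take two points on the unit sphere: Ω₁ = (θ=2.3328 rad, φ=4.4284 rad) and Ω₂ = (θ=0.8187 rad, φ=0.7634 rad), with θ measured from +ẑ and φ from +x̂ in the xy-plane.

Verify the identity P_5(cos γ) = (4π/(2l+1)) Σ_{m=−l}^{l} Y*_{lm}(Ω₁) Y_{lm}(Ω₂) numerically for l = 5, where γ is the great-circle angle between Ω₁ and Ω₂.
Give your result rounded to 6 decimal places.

-0.177481

Summing Y*_{l m}(θ₁,φ₁)·Y_{l m}(θ₂,φ₂) over m ∈ [−5, 5]; prefactor 4π/(2·5+1) = 1.142397:
  [-5]  conj(Y_{5,-5})(Ω₁) = -0.090936-0.013823i ; Y_{5,-5}(Ω₂) = -0.075226+0.060263i ; Δ = +0.007674-0.004440i
  [-4]  conj(Y_{5,-4})(Ω₁) = -0.116930+0.251737i ; Y_{5,-4}(Ω₂) = -0.284049-0.025059i ; Δ = +0.039522-0.068575i
  [-3]  conj(Y_{5,-3})(Ω₁) = +0.324282+0.283746i ; Y_{5,-3}(Ω₂) = -0.284117-0.324329i ; Δ = -0.000107-0.185791i
  [-2]  conj(Y_{5,-2})(Ω₁) = +0.221895-0.141596i ; Y_{5,-2}(Ω₂) = +0.010867-0.246840i ; Δ = -0.032540-0.056311i
  [-1]  conj(Y_{5,-1})(Ω₁) = +0.058574+0.200678i ; Y_{5,-1}(Ω₂) = -0.162169+0.155187i ; Δ = -0.040642-0.023454i
  [+0]  conj(Y_{5,0})(Ω₁) = +0.327143-0.000000i ; Y_{5,0}(Ω₂) = -0.315377+0.000000i ; Δ = -0.103173+0.000000i
  [+1]  conj(Y_{5,1})(Ω₁) = -0.058574+0.200678i ; Y_{5,1}(Ω₂) = +0.162169+0.155187i ; Δ = -0.040642+0.023454i
  [+2]  conj(Y_{5,2})(Ω₁) = +0.221895+0.141596i ; Y_{5,2}(Ω₂) = +0.010867+0.246840i ; Δ = -0.032540+0.056311i
  [+3]  conj(Y_{5,3})(Ω₁) = -0.324282+0.283746i ; Y_{5,3}(Ω₂) = +0.284117-0.324329i ; Δ = -0.000107+0.185791i
  [+4]  conj(Y_{5,4})(Ω₁) = -0.116930-0.251737i ; Y_{5,4}(Ω₂) = -0.284049+0.025059i ; Δ = +0.039522+0.068575i
  [+5]  conj(Y_{5,5})(Ω₁) = +0.090936-0.013823i ; Y_{5,5}(Ω₂) = +0.075226+0.060263i ; Δ = +0.007674+0.004440i
Σ over m = -0.155358-0.000000i; ×(4π/11) → -0.177481-0.000000i. Real part: -0.177481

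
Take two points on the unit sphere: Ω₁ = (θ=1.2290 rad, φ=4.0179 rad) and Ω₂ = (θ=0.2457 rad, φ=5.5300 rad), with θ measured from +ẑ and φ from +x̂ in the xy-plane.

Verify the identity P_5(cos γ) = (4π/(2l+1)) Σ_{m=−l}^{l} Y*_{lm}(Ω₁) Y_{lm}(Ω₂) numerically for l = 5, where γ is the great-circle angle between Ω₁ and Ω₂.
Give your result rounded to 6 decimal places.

Addition theorem: P_5(cos γ) = (4π/11) Σ_m Y*_{lm}(Ω₁) Y_{lm}(Ω₂), m = −5…5:
  m=-5: (0.111927, 0.325863) × (-0.000321, -0.000231) = (0.000039, -0.000130)  (running Σ = (0.000039, -0.000130))
  m=-4: (-0.362275, -0.137867) × (-0.004942, 0.000640) = (0.001879, 0.000449)  (running Σ = (0.001918, 0.000319))
  m=-3: (0.002801, -0.001577) × (-0.023628, 0.028701) = (-0.000021, 0.000118)  (running Σ = (0.001897, 0.000437))
  m=-2: (0.060446, -0.328779) × (0.011412, 0.176884) = (0.058846, 0.006940)  (running Σ = (0.060743, 0.007377))
  m=-1: (0.059440, 0.071364) × (0.364686, 0.341917) = (-0.002724, 0.046349)  (running Σ = (0.058019, 0.053726))
  m=0: (0.310889, -0.000000) × (0.556682, 0.000000) = (0.173066, 0.000000)  (running Σ = (0.231085, 0.053726))
  m=1: (-0.059440, 0.071364) × (-0.364686, 0.341917) = (-0.002724, -0.046349)  (running Σ = (0.228362, 0.007377))
  m=2: (0.060446, 0.328779) × (0.011412, -0.176884) = (0.058846, -0.006940)  (running Σ = (0.287207, 0.000437))
  m=3: (-0.002801, -0.001577) × (0.023628, 0.028701) = (-0.000021, -0.000118)  (running Σ = (0.287186, 0.000319))
  m=4: (-0.362275, 0.137867) × (-0.004942, -0.000640) = (0.001879, -0.000449)  (running Σ = (0.289065, -0.000130))
  m=5: (-0.111927, 0.325863) × (0.000321, -0.000231) = (0.000039, 0.000130)  (running Σ = (0.289104, -0.000000))
Total Σ_m = (0.289104, -0.000000). Multiply by 1.142397: (0.330272, -0.000000). P_5(cos γ) = 0.330272

0.330272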